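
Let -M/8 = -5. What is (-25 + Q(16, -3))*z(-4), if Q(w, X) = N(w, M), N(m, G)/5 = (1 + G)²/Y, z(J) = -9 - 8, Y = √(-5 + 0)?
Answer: 425 + 28577*I*√5 ≈ 425.0 + 63900.0*I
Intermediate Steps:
Y = I*√5 (Y = √(-5) = I*√5 ≈ 2.2361*I)
M = 40 (M = -8*(-5) = 40)
z(J) = -17
N(m, G) = -I*√5*(1 + G)² (N(m, G) = 5*((1 + G)²/((I*√5))) = 5*((1 + G)²*(-I*√5/5)) = 5*(-I*√5*(1 + G)²/5) = -I*√5*(1 + G)²)
Q(w, X) = -1681*I*√5 (Q(w, X) = -I*√5*(1 + 40)² = -1*I*√5*41² = -1*I*√5*1681 = -1681*I*√5)
(-25 + Q(16, -3))*z(-4) = (-25 - 1681*I*√5)*(-17) = 425 + 28577*I*√5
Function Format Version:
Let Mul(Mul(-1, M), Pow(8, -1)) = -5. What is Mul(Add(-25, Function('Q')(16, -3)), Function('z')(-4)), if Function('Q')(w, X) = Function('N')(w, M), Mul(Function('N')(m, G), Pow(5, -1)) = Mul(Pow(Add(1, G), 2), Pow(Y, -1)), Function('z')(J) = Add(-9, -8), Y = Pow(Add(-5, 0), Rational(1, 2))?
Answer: Add(425, Mul(28577, I, Pow(5, Rational(1, 2)))) ≈ Add(425.00, Mul(63900., I))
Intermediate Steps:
Y = Mul(I, Pow(5, Rational(1, 2))) (Y = Pow(-5, Rational(1, 2)) = Mul(I, Pow(5, Rational(1, 2))) ≈ Mul(2.2361, I))
M = 40 (M = Mul(-8, -5) = 40)
Function('z')(J) = -17
Function('N')(m, G) = Mul(-1, I, Pow(5, Rational(1, 2)), Pow(Add(1, G), 2)) (Function('N')(m, G) = Mul(5, Mul(Pow(Add(1, G), 2), Pow(Mul(I, Pow(5, Rational(1, 2))), -1))) = Mul(5, Mul(Pow(Add(1, G), 2), Mul(Rational(-1, 5), I, Pow(5, Rational(1, 2))))) = Mul(5, Mul(Rational(-1, 5), I, Pow(5, Rational(1, 2)), Pow(Add(1, G), 2))) = Mul(-1, I, Pow(5, Rational(1, 2)), Pow(Add(1, G), 2)))
Function('Q')(w, X) = Mul(-1681, I, Pow(5, Rational(1, 2))) (Function('Q')(w, X) = Mul(-1, I, Pow(5, Rational(1, 2)), Pow(Add(1, 40), 2)) = Mul(-1, I, Pow(5, Rational(1, 2)), Pow(41, 2)) = Mul(-1, I, Pow(5, Rational(1, 2)), 1681) = Mul(-1681, I, Pow(5, Rational(1, 2))))
Mul(Add(-25, Function('Q')(16, -3)), Function('z')(-4)) = Mul(Add(-25, Mul(-1681, I, Pow(5, Rational(1, 2)))), -17) = Add(425, Mul(28577, I, Pow(5, Rational(1, 2))))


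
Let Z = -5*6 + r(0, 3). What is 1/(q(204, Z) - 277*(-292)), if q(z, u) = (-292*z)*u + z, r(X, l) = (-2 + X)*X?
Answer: 1/1868128 ≈ 5.3529e-7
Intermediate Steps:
r(X, l) = X*(-2 + X)
Z = -30 (Z = -5*6 + 0*(-2 + 0) = -30 + 0*(-2) = -30 + 0 = -30)
q(z, u) = z - 292*u*z (q(z, u) = -292*u*z + z = z - 292*u*z)
1/(q(204, Z) - 277*(-292)) = 1/(204*(1 - 292*(-30)) - 277*(-292)) = 1/(204*(1 + 8760) + 80884) = 1/(204*8761 + 80884) = 1/(1787244 + 80884) = 1/1868128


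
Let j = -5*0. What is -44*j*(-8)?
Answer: 0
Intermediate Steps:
j = 0
-44*j*(-8) = -44*0*(-8) = 0*(-8) = 0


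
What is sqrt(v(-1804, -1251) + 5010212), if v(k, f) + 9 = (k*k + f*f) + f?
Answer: 3*sqrt(1092041) ≈ 3135.0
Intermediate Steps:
v(k, f) = -9 + f + f**2 + k**2 (v(k, f) = -9 + ((k*k + f*f) + f) = -9 + ((k**2 + f**2) + f) = -9 + ((f**2 + k**2) + f) = -9 + (f + f**2 + k**2) = -9 + f + f**2 + k**2)
sqrt(v(-1804, -1251) + 5010212) = sqrt((-9 - 1251 + (-1251)**2 + (-1804)**2) + 5010212) = sqrt((-9 - 1251 + 1565001 + 3254416) + 5010212) = sqrt(4818157 + 5010212) = sqrt(9828369) = 3*sqrt(1092041)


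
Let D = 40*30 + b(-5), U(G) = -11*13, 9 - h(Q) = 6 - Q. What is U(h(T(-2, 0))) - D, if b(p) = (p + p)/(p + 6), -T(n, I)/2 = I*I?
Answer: -1333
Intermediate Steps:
T(n, I) = -2*I² (T(n, I) = -2*I*I = -2*I²)
h(Q) = 3 + Q (h(Q) = 9 - (6 - Q) = 9 + (-6 + Q) = 3 + Q)
U(G) = -143
b(p) = 2*p/(6 + p) (b(p) = (2*p)/(6 + p) = 2*p/(6 + p))
D = 1190 (D = 40*30 + 2*(-5)/(6 - 5) = 1200 + 2*(-5)/1 = 1200 + 2*(-5)*1 = 1200 - 10 = 1190)
U(h(T(-2, 0))) - D = -143 - 1*1190 = -143 - 1190 = -1333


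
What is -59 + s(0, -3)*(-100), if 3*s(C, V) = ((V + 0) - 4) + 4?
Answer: 41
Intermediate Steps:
s(C, V) = V/3 (s(C, V) = (((V + 0) - 4) + 4)/3 = ((V - 4) + 4)/3 = ((-4 + V) + 4)/3 = V/3)
-59 + s(0, -3)*(-100) = -59 + ((⅓)*(-3))*(-100) = -59 - 1*(-100) = -59 + 100 = 41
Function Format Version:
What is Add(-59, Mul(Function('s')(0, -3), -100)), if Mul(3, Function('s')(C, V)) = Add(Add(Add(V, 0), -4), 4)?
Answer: 41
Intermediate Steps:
Function('s')(C, V) = Mul(Rational(1, 3), V) (Function('s')(C, V) = Mul(Rational(1, 3), Add(Add(Add(V, 0), -4), 4)) = Mul(Rational(1, 3), Add(Add(V, -4), 4)) = Mul(Rational(1, 3), Add(Add(-4, V), 4)) = Mul(Rational(1, 3), V))
Add(-59, Mul(Function('s')(0, -3), -100)) = Add(-59, Mul(Mul(Rational(1, 3), -3), -100)) = Add(-59, Mul(-1, -100)) = Add(-59, 100) = 41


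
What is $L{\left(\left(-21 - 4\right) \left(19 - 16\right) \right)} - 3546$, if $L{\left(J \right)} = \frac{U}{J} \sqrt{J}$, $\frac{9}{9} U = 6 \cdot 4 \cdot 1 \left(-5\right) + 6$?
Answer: $-3546 + \frac{38 i \sqrt{3}}{5} \approx -3546.0 + 13.164 i$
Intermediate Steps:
$U = -114$ ($U = 6 \cdot 4 \cdot 1 \left(-5\right) + 6 = 24 \cdot 1 \left(-5\right) + 6 = 24 \left(-5\right) + 6 = -120 + 6 = -114$)
$L{\left(J \right)} = - \frac{114}{\sqrt{J}}$ ($L{\left(J \right)} = - \frac{114}{J} \sqrt{J} = - \frac{114}{\sqrt{J}}$)
$L{\left(\left(-21 - 4\right) \left(19 - 16\right) \right)} - 3546 = - \frac{114}{\sqrt{-21 - 4} \sqrt{19 - 16}} - 3546 = - \frac{114}{5 i \sqrt{3}} - 3546 = - 114 \left(- \frac{i \sqrt{3}}{15}\right) - 3546 = \frac{38 i \sqrt{3}}{5} - 3546 = -3546 + \frac{38 i \sqrt{3}}{5}$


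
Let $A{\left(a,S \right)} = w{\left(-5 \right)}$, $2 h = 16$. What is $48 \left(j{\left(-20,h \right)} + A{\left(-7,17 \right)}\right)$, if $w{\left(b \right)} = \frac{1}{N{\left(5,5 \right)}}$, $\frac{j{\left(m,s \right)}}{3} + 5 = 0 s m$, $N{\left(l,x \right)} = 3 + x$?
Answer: $-714$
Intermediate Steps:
$h = 8$ ($h = \frac{1}{2} \cdot 16 = 8$)
$j{\left(m,s \right)} = -15$ ($j{\left(m,s \right)} = -15 + 3 \cdot 0 s m = -15 + 3 \cdot 0 m = -15 + 3 \cdot 0 = -15 + 0 = -15$)
$w{\left(b \right)} = \frac{1}{8}$ ($w{\left(b \right)} = \frac{1}{3 + 5} = \frac{1}{8}$)
$A{\left(a,S \right)} = \frac{1}{8}$
$48 \left(j{\left(-20,h \right)} + A{\left(-7,17 \right)}\right) = 48 \left(-15 + \frac{1}{8}\right) = 48 \left(- \frac{119}{8}\right) = -714$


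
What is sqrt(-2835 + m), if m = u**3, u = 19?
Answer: 2*sqrt(1006) ≈ 63.435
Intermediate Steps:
m = 6859 (m = 19**3 = 6859)
sqrt(-2835 + m) = sqrt(-2835 + 6859) = sqrt(4024) = 2*sqrt(1006)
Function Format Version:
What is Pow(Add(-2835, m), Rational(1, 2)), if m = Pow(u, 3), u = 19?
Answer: Mul(2, Pow(1006, Rational(1, 2))) ≈ 63.435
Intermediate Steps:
m = 6859 (m = Pow(19, 3) = 6859)
Pow(Add(-2835, m), Rational(1, 2)) = Pow(Add(-2835, 6859), Rational(1, 2)) = Pow(4024, Rational(1, 2)) = Mul(2, Pow(1006, Rational(1, 2)))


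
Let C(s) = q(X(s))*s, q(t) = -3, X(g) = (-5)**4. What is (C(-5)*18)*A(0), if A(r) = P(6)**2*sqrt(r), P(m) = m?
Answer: 0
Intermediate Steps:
X(g) = 625
C(s) = -3*s
A(r) = 36*sqrt(r) (A(r) = 6**2*sqrt(r) = 36*sqrt(r))
(C(-5)*18)*A(0) = (-3*(-5)*18)*(36*sqrt(0)) = (15*18)*(36*0) = 270*0 = 0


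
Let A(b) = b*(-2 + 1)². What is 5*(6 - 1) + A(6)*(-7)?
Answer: -17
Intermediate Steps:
A(b) = b (A(b) = b*(-1)² = b*1 = b)
5*(6 - 1) + A(6)*(-7) = 5*(6 - 1) + 6*(-7) = 5*5 - 42 = 25 - 42 = -17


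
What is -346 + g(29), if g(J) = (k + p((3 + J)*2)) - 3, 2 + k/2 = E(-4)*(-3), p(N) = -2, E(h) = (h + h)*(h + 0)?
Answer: -547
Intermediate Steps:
E(h) = 2*h**2 (E(h) = (2*h)*h = 2*h**2)
k = -196 (k = -4 + 2*((2*(-4)**2)*(-3)) = -4 + 2*((2*16)*(-3)) = -4 + 2*(32*(-3)) = -4 + 2*(-96) = -4 - 192 = -196)
g(J) = -201 (g(J) = (-196 - 2) - 3 = -198 - 3 = -201)
-346 + g(29) = -346 - 201 = -547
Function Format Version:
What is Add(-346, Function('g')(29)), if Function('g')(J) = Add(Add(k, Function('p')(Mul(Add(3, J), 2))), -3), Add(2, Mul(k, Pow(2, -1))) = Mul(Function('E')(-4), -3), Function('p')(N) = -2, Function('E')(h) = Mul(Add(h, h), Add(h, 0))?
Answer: -547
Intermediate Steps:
Function('E')(h) = Mul(2, Pow(h, 2)) (Function('E')(h) = Mul(Mul(2, h), h) = Mul(2, Pow(h, 2)))
k = -196 (k = Add(-4, Mul(2, Mul(Mul(2, Pow(-4, 2)), -3))) = Add(-4, Mul(2, Mul(Mul(2, 16), -3))) = Add(-4, Mul(2, Mul(32, -3))) = Add(-4, Mul(2, -96)) = Add(-4, -192) = -196)
Function('g')(J) = -201 (Function('g')(J) = Add(Add(-196, -2), -3) = Add(-198, -3) = -201)
Add(-346, Function('g')(29)) = Add(-346, -201) = -547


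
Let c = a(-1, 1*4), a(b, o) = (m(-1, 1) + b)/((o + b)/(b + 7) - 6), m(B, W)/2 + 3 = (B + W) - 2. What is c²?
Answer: 4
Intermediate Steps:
m(B, W) = -10 + 2*B + 2*W (m(B, W) = -6 + 2*((B + W) - 2) = -6 + 2*(-2 + B + W) = -6 + (-4 + 2*B + 2*W) = -10 + 2*B + 2*W)
a(b, o) = (-10 + b)/(-6 + (b + o)/(7 + b)) (a(b, o) = ((-10 + 2*(-1) + 2*1) + b)/((o + b)/(b + 7) - 6) = ((-10 - 2 + 2) + b)/((b + o)/(7 + b) - 6) = (-10 + b)/((b + o)/(7 + b) - 6) = (-10 + b)/(-6 + (b + o)/(7 + b)))
c = 2 (c = (70 - 1*(-1)² + 3*(-1))/(42 - 4 + 5*(-1)) = (70 - 1*1 - 3)/(42 - 1*4 - 5) = (70 - 1 - 3)/(42 - 4 - 5) = 66/33 = (1/33)*66 = 2)
c² = 2² = 4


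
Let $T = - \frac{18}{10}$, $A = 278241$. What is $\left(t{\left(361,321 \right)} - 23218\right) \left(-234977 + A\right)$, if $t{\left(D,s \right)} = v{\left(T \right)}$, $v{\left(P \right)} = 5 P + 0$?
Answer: $-1004892928$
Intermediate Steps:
$T = - \frac{9}{5}$ ($T = \left(-18\right) \frac{1}{10} = - \frac{9}{5} \approx -1.8$)
$v{\left(P \right)} = 5 P$
$t{\left(D,s \right)} = -9$ ($t{\left(D,s \right)} = 5 \left(- \frac{9}{5}\right) = -9$)
$\left(t{\left(361,321 \right)} - 23218\right) \left(-234977 + A\right) = \left(-9 - 23218\right) \left(-234977 + 278241\right) = \left(-9 + \left(-37401 + 14183\right)\right) 43264 = \left(-9 - 23218\right) 43264 = \left(-23227\right) 43264 = -1004892928$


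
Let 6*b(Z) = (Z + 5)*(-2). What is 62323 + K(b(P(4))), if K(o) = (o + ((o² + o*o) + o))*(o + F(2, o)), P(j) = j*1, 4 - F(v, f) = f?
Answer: 62371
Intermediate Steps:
F(v, f) = 4 - f
P(j) = j
b(Z) = -5/3 - Z/3 (b(Z) = ((Z + 5)*(-2))/6 = ((5 + Z)*(-2))/6 = (-10 - 2*Z)/6 = -5/3 - Z/3)
K(o) = 8*o + 8*o² (K(o) = (o + ((o² + o*o) + o))*(o + (4 - o)) = (o + ((o² + o²) + o))*4 = (o + (2*o² + o))*4 = (o + (o + 2*o²))*4 = (2*o + 2*o²)*4 = 8*o + 8*o²)
62323 + K(b(P(4))) = 62323 + 8*(-5/3 - ⅓*4)*(1 + (-5/3 - ⅓*4)) = 62323 + 8*(-5/3 - 4/3)*(1 + (-5/3 - 4/3)) = 62323 + 8*(-3)*(1 - 3) = 62323 + 8*(-3)*(-2) = 62323 + 48 = 62371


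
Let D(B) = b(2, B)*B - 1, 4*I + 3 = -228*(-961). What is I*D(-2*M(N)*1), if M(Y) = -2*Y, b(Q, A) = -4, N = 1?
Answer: -3724785/4 ≈ -9.3120e+5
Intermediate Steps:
I = 219105/4 (I = -3/4 + (-228*(-961))/4 = -3/4 + (1/4)*219108 = -3/4 + 54777 = 219105/4 ≈ 54776.)
D(B) = -1 - 4*B (D(B) = -4*B - 1 = -1 - 4*B)
I*D(-2*M(N)*1) = 219105*(-1 - 4*(-(-4)))/4 = 219105*(-1 - 4*(-2*(-2)))/4 = 219105*(-1 - 16)/4 = (219105/4)*(-17) = -3724785/4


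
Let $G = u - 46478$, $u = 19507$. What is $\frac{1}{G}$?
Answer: $- \frac{1}{26971} \approx -3.7077 \cdot 10^{-5}$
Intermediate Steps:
$G = -26971$ ($G = 19507 - 46478 = -26971$)
$\frac{1}{G} = \frac{1}{-26971} = - \frac{1}{26971}$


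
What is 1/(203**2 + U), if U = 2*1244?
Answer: 1/43697 ≈ 2.2885e-5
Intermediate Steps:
U = 2488
1/(203**2 + U) = 1/(203**2 + 2488) = 1/(41209 + 2488) = 1/43697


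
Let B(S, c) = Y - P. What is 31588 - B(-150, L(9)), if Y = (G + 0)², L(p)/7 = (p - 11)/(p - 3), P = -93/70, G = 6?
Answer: 2208547/70 ≈ 31551.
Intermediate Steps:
P = -93/70 (P = -93*1/70 = -93/70 ≈ -1.3286)
L(p) = 7*(-11 + p)/(-3 + p) (L(p) = 7*((p - 11)/(p - 3)) = 7*((-11 + p)/(-3 + p)) = 7*(-11 + p)/(-3 + p))
Y = 36 (Y = (6 + 0)² = 6² = 36)
B(S, c) = 2613/70 (B(S, c) = 36 - 1*(-93/70) = 36 + 93/70 = 2613/70)
31588 - B(-150, L(9)) = 31588 - 1*2613/70 = 31588 - 2613/70 = 2208547/70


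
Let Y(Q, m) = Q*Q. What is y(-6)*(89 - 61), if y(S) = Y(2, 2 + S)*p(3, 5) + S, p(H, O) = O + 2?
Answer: 616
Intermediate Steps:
Y(Q, m) = Q**2
p(H, O) = 2 + O
y(S) = 28 + S (y(S) = 2**2*(2 + 5) + S = 4*7 + S = 28 + S)
y(-6)*(89 - 61) = (28 - 6)*(89 - 61) = 22*28 = 616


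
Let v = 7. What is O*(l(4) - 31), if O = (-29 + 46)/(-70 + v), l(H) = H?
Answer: 51/7 ≈ 7.2857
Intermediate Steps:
O = -17/63 (O = (-29 + 46)/(-70 + 7) = 17/(-63) = 17*(-1/63) = -17/63 ≈ -0.26984)
O*(l(4) - 31) = -17*(4 - 31)/63 = -17/63*(-27) = 51/7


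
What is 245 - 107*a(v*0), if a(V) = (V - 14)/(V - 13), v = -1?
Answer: 1687/13 ≈ 129.77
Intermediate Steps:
a(V) = (-14 + V)/(-13 + V)
245 - 107*a(v*0) = 245 - 107*(-14 - 1*0)/(-13 - 1*0) = 245 - 107*(-14 + 0)/(-13 + 0) = 245 - 107*(-14)/(-13) = 245 - (-107)*(-14)/13 = 245 - 107*14/13 = 245 - 1498/13 = 1687/13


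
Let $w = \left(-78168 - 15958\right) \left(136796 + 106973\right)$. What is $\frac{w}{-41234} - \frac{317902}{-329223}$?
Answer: $\frac{3777017568848215}{6787590591} \approx 5.5646 \cdot 10^{5}$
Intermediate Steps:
$w = -22945000894$ ($w = \left(-94126\right) 243769 = -22945000894$)
$\frac{w}{-41234} - \frac{317902}{-329223} = - \frac{22945000894}{-41234} - \frac{317902}{-329223} = \left(-22945000894\right) \left(- \frac{1}{41234}\right) - - \frac{317902}{329223} = \frac{11472500447}{20617} + \frac{317902}{329223} = \frac{3777017568848215}{6787590591}$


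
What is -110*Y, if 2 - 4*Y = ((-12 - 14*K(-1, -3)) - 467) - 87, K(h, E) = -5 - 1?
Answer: -13310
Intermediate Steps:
K(h, E) = -6
Y = 121 (Y = 1/2 - (((-12 - 14*(-6)) - 467) - 87)/4 = 1/2 - (((-12 + 84) - 467) - 87)/4 = 1/2 - ((72 - 467) - 87)/4 = 1/2 - (-395 - 87)/4 = 1/2 - 1/4*(-482) = 1/2 + 241/2 = 121)
-110*Y = -110*121 = -13310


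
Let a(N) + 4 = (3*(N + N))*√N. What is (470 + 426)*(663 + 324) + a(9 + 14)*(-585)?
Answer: 886692 - 80730*√23 ≈ 4.9952e+5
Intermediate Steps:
a(N) = -4 + 6*N^(3/2) (a(N) = -4 + (3*(N + N))*√N = -4 + (3*(2*N))*√N = -4 + (6*N)*√N = -4 + 6*N^(3/2))
(470 + 426)*(663 + 324) + a(9 + 14)*(-585) = (470 + 426)*(663 + 324) + (-4 + 6*(9 + 14)^(3/2))*(-585) = 896*987 + (-4 + 6*23^(3/2))*(-585) = 884352 + (-4 + 6*(23*√23))*(-585) = 884352 + (-4 + 138*√23)*(-585) = 884352 + (2340 - 80730*√23) = 886692 - 80730*√23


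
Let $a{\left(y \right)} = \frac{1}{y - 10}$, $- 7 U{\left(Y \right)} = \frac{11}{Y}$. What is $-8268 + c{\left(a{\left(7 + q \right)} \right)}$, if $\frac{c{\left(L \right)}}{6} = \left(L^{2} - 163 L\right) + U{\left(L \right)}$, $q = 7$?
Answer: $- \frac{478791}{56} \approx -8549.8$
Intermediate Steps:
$U{\left(Y \right)} = - \frac{11}{7 Y}$ ($U{\left(Y \right)} = - \frac{11 \frac{1}{Y}}{7} = - \frac{11}{7 Y}$)
$a{\left(y \right)} = \frac{1}{-10 + y}$
$c{\left(L \right)} = - 978 L + 6 L^{2} - \frac{66}{7 L}$ ($c{\left(L \right)} = 6 \left(\left(L^{2} - 163 L\right) - \frac{11}{7 L}\right) = 6 \left(L^{2} - 163 L - \frac{11}{7 L}\right) = - 978 L + 6 L^{2} - \frac{66}{7 L}$)
$-8268 + c{\left(a{\left(7 + q \right)} \right)} = -8268 + \frac{6 \left(-11 + 7 \left(\frac{1}{-10 + \left(7 + 7\right)}\right)^{2} \left(-163 + \frac{1}{-10 + \left(7 + 7\right)}\right)\right)}{7 \frac{1}{-10 + \left(7 + 7\right)}} = -8268 + \frac{6 \left(-11 + 7 \left(\frac{1}{-10 + 14}\right)^{2} \left(-163 + \frac{1}{-10 + 14}\right)\right)}{7 \frac{1}{-10 + 14}} = -8268 + \frac{6 \left(-11 + 7 \left(\frac{1}{4}\right)^{2} \left(-163 + \frac{1}{4}\right)\right)}{7 \cdot \frac{1}{4}} = -8268 + \frac{6 \frac{1}{\frac{1}{4}} \left(-11 + \frac{7 \left(-163 + \frac{1}{4}\right)}{16}\right)}{7} = -8268 + \frac{6}{7} \cdot 4 \left(-11 + 7 \cdot \frac{1}{16} \left(- \frac{651}{4}\right)\right) = -8268 + \frac{6}{7} \cdot 4 \left(-11 - \frac{4557}{64}\right) = -8268 + \frac{6}{7} \cdot 4 \left(- \frac{5261}{64}\right) = -8268 - \frac{15783}{56} = - \frac{478791}{56}$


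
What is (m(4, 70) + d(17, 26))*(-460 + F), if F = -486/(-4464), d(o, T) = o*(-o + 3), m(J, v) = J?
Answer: 13344201/124 ≈ 1.0761e+5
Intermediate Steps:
d(o, T) = o*(3 - o)
F = 27/248 (F = -486*(-1/4464) = 27/248 ≈ 0.10887)
(m(4, 70) + d(17, 26))*(-460 + F) = (4 + 17*(3 - 1*17))*(-460 + 27/248) = (4 + 17*(3 - 17))*(-114053/248) = (4 + 17*(-14))*(-114053/248) = (4 - 238)*(-114053/248) = -234*(-114053/248) = 13344201/124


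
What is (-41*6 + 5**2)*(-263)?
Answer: 58123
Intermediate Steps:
(-41*6 + 5**2)*(-263) = (-246 + 25)*(-263) = -221*(-263) = 58123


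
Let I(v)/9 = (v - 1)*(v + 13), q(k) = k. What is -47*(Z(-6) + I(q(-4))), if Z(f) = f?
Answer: 19317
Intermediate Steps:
I(v) = 9*(-1 + v)*(13 + v) (I(v) = 9*((v - 1)*(v + 13)) = 9*((-1 + v)*(13 + v)) = 9*(-1 + v)*(13 + v))
-47*(Z(-6) + I(q(-4))) = -47*(-6 + (-117 + 9*(-4)² + 108*(-4))) = -47*(-6 + (-117 + 9*16 - 432)) = -47*(-6 + (-117 + 144 - 432)) = -47*(-6 - 405) = -47*(-411) = 19317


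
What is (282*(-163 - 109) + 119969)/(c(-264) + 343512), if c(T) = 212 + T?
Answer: 8653/68692 ≈ 0.12597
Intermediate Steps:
(282*(-163 - 109) + 119969)/(c(-264) + 343512) = (282*(-163 - 109) + 119969)/((212 - 264) + 343512) = (282*(-272) + 119969)/(-52 + 343512) = (-76704 + 119969)/343460 = 43265*(1/343460) = 8653/68692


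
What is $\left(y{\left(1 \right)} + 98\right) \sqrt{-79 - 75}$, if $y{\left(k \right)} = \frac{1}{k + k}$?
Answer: $\frac{197 i \sqrt{154}}{2} \approx 1222.4 i$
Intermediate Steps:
$y{\left(k \right)} = \frac{1}{2 k}$
$\left(y{\left(1 \right)} + 98\right) \sqrt{-79 - 75} = \left(\frac{1}{2 \cdot 1} + 98\right) \sqrt{-79 - 75} = \left(\frac{1}{2} \cdot 1 + 98\right) \sqrt{-154} = \left(\frac{1}{2} + 98\right) i \sqrt{154} = \frac{197 i \sqrt{154}}{2}$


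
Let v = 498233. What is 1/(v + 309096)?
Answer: 1/807329 ≈ 1.2387e-6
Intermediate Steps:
1/(v + 309096) = 1/(498233 + 309096) = 1/807329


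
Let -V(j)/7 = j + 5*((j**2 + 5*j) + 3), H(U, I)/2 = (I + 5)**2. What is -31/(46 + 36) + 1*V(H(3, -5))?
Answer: -8641/82 ≈ -105.38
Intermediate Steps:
H(U, I) = 2*(5 + I)**2 (H(U, I) = 2*(I + 5)**2 = 2*(5 + I)**2)
V(j) = -105 - 182*j - 35*j**2 (V(j) = -7*(j + 5*((j**2 + 5*j) + 3)) = -7*(j + 5*(3 + j**2 + 5*j)) = -7*(j + (15 + 5*j**2 + 25*j)) = -7*(15 + 5*j**2 + 26*j) = -105 - 182*j - 35*j**2)
-31/(46 + 36) + 1*V(H(3, -5)) = -31/(46 + 36) + 1*(-105 - 364*(5 - 5)**2 - 35*4*(5 - 5)**4) = -31/82 + 1*(-105 - 364*0**2 - 35*(2*0**2)**2) = (1/82)*(-31) + 1*(-105 - 364*0 - 35*(2*0)**2) = -31/82 + 1*(-105 - 182*0 - 35*0**2) = -31/82 + 1*(-105 + 0 - 35*0) = -31/82 + 1*(-105 + 0 + 0) = -31/82 + 1*(-105) = -31/82 - 105 = -8641/82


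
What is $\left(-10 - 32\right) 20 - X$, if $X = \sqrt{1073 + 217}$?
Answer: $-840 - \sqrt{1290} \approx -875.92$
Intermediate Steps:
$X = \sqrt{1290} \approx 35.917$
$\left(-10 - 32\right) 20 - X = \left(-10 - 32\right) 20 - \sqrt{1290} = \left(-42\right) 20 - \sqrt{1290} = -840 - \sqrt{1290}$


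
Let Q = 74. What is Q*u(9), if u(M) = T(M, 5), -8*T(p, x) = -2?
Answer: 37/2 ≈ 18.500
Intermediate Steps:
T(p, x) = 1/4 (T(p, x) = -1/8*(-2) = 1/4)
u(M) = 1/4
Q*u(9) = 74*(1/4) = 37/2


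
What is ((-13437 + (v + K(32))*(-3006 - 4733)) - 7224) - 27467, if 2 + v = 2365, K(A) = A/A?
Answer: -18343124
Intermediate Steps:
K(A) = 1
v = 2363 (v = -2 + 2365 = 2363)
((-13437 + (v + K(32))*(-3006 - 4733)) - 7224) - 27467 = ((-13437 + (2363 + 1)*(-3006 - 4733)) - 7224) - 27467 = ((-13437 + 2364*(-7739)) - 7224) - 27467 = ((-13437 - 18294996) - 7224) - 27467 = (-18308433 - 7224) - 27467 = -18315657 - 27467 = -18343124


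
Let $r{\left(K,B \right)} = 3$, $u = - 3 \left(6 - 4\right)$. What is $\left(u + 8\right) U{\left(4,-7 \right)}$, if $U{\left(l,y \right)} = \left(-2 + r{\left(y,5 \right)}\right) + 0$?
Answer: $2$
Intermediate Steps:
$u = -6$ ($u = \left(-3\right) 2 = -6$)
$U{\left(l,y \right)} = 1$ ($U{\left(l,y \right)} = \left(-2 + 3\right) + 0 = 1 + 0 = 1$)
$\left(u + 8\right) U{\left(4,-7 \right)} = \left(-6 + 8\right) 1 = 2 \cdot 1 = 2$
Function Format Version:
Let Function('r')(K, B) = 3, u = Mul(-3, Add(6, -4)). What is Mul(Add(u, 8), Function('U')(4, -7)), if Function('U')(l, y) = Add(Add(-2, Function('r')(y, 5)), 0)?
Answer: 2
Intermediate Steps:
u = -6 (u = Mul(-3, 2) = -6)
Function('U')(l, y) = 1 (Function('U')(l, y) = Add(Add(-2, 3), 0) = Add(1, 0) = 1)
Mul(Add(u, 8), Function('U')(4, -7)) = Mul(Add(-6, 8), 1) = Mul(2, 1) = 2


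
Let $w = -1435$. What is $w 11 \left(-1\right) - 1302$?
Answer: $14483$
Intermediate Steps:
$w 11 \left(-1\right) - 1302 = - 1435 \cdot 11 \left(-1\right) - 1302 = \left(-1435\right) \left(-11\right) - 1302 = 15785 - 1302 = 14483$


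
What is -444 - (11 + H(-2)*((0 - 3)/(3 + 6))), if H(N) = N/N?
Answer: -1364/3 ≈ -454.67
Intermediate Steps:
H(N) = 1
-444 - (11 + H(-2)*((0 - 3)/(3 + 6))) = -444 - (11 + 1*((0 - 3)/(3 + 6))) = -444 - (11 + 1*(-3/9)) = -444 - (11 + 1*(-3*1/9)) = -444 - (11 + 1*(-1/3)) = -444 - (11 - 1/3) = -444 - 1*32/3 = -444 - 32/3 = -1364/3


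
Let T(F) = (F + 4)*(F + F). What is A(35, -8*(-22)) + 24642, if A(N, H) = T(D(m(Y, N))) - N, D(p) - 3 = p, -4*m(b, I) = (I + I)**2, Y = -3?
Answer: 3001399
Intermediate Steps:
m(b, I) = -I**2 (m(b, I) = -(I + I)**2/4 = -4*I**2/4 = -I**2)
D(p) = 3 + p
T(F) = 2*F*(4 + F) (T(F) = (4 + F)*(2*F) = 2*F*(4 + F))
A(N, H) = -N + 2*(3 - N**2)*(7 - N**2) (A(N, H) = 2*(3 - N**2)*(4 + (3 - N**2)) - N = 2*(3 - N**2)*(7 - N**2) - N = -N + 2*(3 - N**2)*(7 - N**2))
A(35, -8*(-22)) + 24642 = (-1*35 + 2*(-7 + 35**2)*(-3 + 35**2)) + 24642 = (-35 + 2*(-7 + 1225)*(-3 + 1225)) + 24642 = (-35 + 2*1218*1222) + 24642 = (-35 + 2976792) + 24642 = 2976757 + 24642 = 3001399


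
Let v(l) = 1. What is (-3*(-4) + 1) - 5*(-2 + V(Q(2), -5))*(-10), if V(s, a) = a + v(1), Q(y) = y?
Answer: -287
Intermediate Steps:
V(s, a) = 1 + a (V(s, a) = a + 1 = 1 + a)
(-3*(-4) + 1) - 5*(-2 + V(Q(2), -5))*(-10) = (-3*(-4) + 1) - 5*(-2 + (1 - 5))*(-10) = (12 + 1) - 5*(-2 - 4)*(-10) = 13 - 5*(-6)*(-10) = 13 + 30*(-10) = 13 - 300 = -287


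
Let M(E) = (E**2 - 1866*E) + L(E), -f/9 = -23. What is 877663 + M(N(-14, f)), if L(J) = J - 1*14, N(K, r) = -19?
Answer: 913445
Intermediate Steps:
f = 207 (f = -9*(-23) = 207)
L(J) = -14 + J (L(J) = J - 14 = -14 + J)
M(E) = -14 + E**2 - 1865*E (M(E) = (E**2 - 1866*E) + (-14 + E) = -14 + E**2 - 1865*E)
877663 + M(N(-14, f)) = 877663 + (-14 + (-19)**2 - 1865*(-19)) = 877663 + (-14 + 361 + 35435) = 877663 + 35782 = 913445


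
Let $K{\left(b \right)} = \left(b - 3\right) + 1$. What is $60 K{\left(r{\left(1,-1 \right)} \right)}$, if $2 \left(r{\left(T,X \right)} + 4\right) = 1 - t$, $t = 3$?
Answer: $-420$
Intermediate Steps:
$r{\left(T,X \right)} = -5$ ($r{\left(T,X \right)} = -4 + \frac{1 - 3}{2} = -4 + \frac{1}{2} \left(-2\right) = -4 - 1 = -5$)
$K{\left(b \right)} = -2 + b$ ($K{\left(b \right)} = \left(-3 + b\right) + 1 = -2 + b$)
$60 K{\left(r{\left(1,-1 \right)} \right)} = 60 \left(-2 - 5\right) = 60 \left(-7\right) = -420$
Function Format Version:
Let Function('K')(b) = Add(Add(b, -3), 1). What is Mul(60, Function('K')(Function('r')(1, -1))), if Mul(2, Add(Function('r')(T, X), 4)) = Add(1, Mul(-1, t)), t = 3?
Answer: -420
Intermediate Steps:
Function('r')(T, X) = -5 (Function('r')(T, X) = Add(-4, Mul(Rational(1, 2), Add(1, Mul(-1, 3)))) = Add(-4, Mul(Rational(1, 2), Add(1, -3))) = Add(-4, Mul(Rational(1, 2), -2)) = Add(-4, -1) = -5)
Function('K')(b) = Add(-2, b) (Function('K')(b) = Add(Add(-3, b), 1) = Add(-2, b))
Mul(60, Function('K')(Function('r')(1, -1))) = Mul(60, Add(-2, -5)) = Mul(60, -7) = -420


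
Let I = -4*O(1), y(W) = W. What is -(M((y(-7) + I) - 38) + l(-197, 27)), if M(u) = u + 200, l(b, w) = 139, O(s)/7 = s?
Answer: -266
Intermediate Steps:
O(s) = 7*s
I = -28 ≈ -28.000
M(u) = 200 + u
-(M((y(-7) + I) - 38) + l(-197, 27)) = -((200 + ((-7 - 28) - 38)) + 139) = -((200 + (-35 - 38)) + 139) = -((200 - 73) + 139) = -(127 + 139) = -1*266 = -266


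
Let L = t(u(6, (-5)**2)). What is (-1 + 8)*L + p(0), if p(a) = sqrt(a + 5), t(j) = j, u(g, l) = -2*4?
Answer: -56 + sqrt(5) ≈ -53.764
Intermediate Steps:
u(g, l) = -8
L = -8
p(a) = sqrt(5 + a)
(-1 + 8)*L + p(0) = (-1 + 8)*(-8) + sqrt(5 + 0) = 7*(-8) + sqrt(5) = -56 + sqrt(5)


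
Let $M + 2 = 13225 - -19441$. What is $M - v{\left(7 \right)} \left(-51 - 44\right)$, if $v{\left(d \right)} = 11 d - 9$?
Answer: $39124$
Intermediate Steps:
$v{\left(d \right)} = -9 + 11 d$
$M = 32664$ ($M = -2 + \left(13225 - -19441\right) = -2 + \left(13225 + 19441\right) = -2 + 32666 = 32664$)
$M - v{\left(7 \right)} \left(-51 - 44\right) = 32664 - \left(-9 + 11 \cdot 7\right) \left(-51 - 44\right) = 32664 - \left(-9 + 77\right) \left(-95\right) = 32664 - 68 \left(-95\right) = 32664 - -6460 = 32664 + 6460 = 39124$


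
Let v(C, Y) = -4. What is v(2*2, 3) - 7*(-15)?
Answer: 101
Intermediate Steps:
v(2*2, 3) - 7*(-15) = -4 - 7*(-15) = -4 + 105 = 101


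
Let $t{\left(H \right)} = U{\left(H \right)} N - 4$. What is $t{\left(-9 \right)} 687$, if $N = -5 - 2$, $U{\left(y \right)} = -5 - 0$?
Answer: $21297$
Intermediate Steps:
$U{\left(y \right)} = -5$ ($U{\left(y \right)} = -5 + 0 = -5$)
$N = -7$ ($N = -5 - 2 = -7$)
$t{\left(H \right)} = 31$ ($t{\left(H \right)} = \left(-5\right) \left(-7\right) - 4 = 35 - 4 = 31$)
$t{\left(-9 \right)} 687 = 31 \cdot 687 = 21297$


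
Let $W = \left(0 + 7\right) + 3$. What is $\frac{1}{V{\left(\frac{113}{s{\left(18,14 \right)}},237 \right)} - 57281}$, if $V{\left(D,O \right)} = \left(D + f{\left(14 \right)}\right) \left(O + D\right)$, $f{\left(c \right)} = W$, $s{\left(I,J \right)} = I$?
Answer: $- \frac{324}{17275997} \approx -1.8754 \cdot 10^{-5}$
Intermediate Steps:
$W = 10$ ($W = 7 + 3 = 10$)
$f{\left(c \right)} = 10$
$V{\left(D,O \right)} = \left(10 + D\right) \left(D + O\right)$ ($V{\left(D,O \right)} = \left(D + 10\right) \left(O + D\right) = \left(10 + D\right) \left(D + O\right)$)
$\frac{1}{V{\left(\frac{113}{s{\left(18,14 \right)}},237 \right)} - 57281} = \frac{1}{\left(\left(\frac{113}{18}\right)^{2} + 10 \cdot \frac{113}{18} + 10 \cdot 237 + \frac{113}{18} \cdot 237\right) - 57281} = \frac{1}{\left(\left(113 \cdot \frac{1}{18}\right)^{2} + 10 \cdot 113 \cdot \frac{1}{18} + 2370 + 113 \cdot \frac{1}{18} \cdot 237\right) - 57281} = \frac{1}{\left(\left(\frac{113}{18}\right)^{2} + 10 \cdot \frac{113}{18} + 2370 + \frac{113}{18} \cdot 237\right) - 57281} = \frac{1}{\left(\frac{12769}{324} + \frac{565}{9} + 2370 + \frac{8927}{6}\right) - 57281} = \frac{1}{\frac{1283047}{324} - 57281} = \frac{1}{- \frac{17275997}{324}} = - \frac{324}{17275997}$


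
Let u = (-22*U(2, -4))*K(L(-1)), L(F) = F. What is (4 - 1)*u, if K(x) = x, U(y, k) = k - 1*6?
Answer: -660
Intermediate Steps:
U(y, k) = -6 + k (U(y, k) = k - 6 = -6 + k)
u = -220 (u = -22*(-6 - 4)*(-1) = -22*(-10)*(-1) = 220*(-1) = -220)
(4 - 1)*u = (4 - 1)*(-220) = 3*(-220) = -660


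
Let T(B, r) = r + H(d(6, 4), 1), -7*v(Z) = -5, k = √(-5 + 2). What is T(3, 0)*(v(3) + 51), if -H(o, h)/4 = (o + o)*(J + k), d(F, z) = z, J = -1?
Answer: 11584/7 - 11584*I*√3/7 ≈ 1654.9 - 2866.3*I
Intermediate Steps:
k = I*√3 (k = √(-3) = I*√3 ≈ 1.732*I)
v(Z) = 5/7 (v(Z) = -⅐*(-5) = 5/7)
H(o, h) = -8*o*(-1 + I*√3) (H(o, h) = -4*(o + o)*(-1 + I*√3) = -4*2*o*(-1 + I*√3) = -8*o*(-1 + I*√3))
T(B, r) = 32 + r - 32*I*√3 (T(B, r) = r + 8*4*(1 - I*√3) = r + (32 - 32*I*√3) = 32 + r - 32*I*√3)
T(3, 0)*(v(3) + 51) = (32 + 0 - 32*I*√3)*(5/7 + 51) = (32 - 32*I*√3)*(362/7) = 11584/7 - 11584*I*√3/7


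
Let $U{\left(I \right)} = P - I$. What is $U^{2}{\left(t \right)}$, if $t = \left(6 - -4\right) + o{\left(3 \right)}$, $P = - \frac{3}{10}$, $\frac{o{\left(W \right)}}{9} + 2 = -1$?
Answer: $\frac{27889}{100} \approx 278.89$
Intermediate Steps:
$o{\left(W \right)} = -27$ ($o{\left(W \right)} = -18 + 9 \left(-1\right) = -18 - 9 = -27$)
$P = - \frac{3}{10}$ ($P = \left(-3\right) \frac{1}{10} = - \frac{3}{10} \approx -0.3$)
$t = -17$ ($t = \left(6 - -4\right) - 27 = \left(6 + 4\right) - 27 = 10 - 27 = -17$)
$U{\left(I \right)} = - \frac{3}{10} - I$
$U^{2}{\left(t \right)} = \left(- \frac{3}{10} - -17\right)^{2} = \left(- \frac{3}{10} + 17\right)^{2} = \left(\frac{167}{10}\right)^{2} = \frac{27889}{100}$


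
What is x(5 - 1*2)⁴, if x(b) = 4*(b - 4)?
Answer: 256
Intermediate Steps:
x(b) = -16 + 4*b (x(b) = 4*(-4 + b) = -16 + 4*b)
x(5 - 1*2)⁴ = (-16 + 4*(5 - 1*2))⁴ = (-16 + 4*(5 - 2))⁴ = (-16 + 4*3)⁴ = (-16 + 12)⁴ = (-4)⁴ = 256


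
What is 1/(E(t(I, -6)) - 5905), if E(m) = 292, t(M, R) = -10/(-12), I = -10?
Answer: -1/5613 ≈ -0.00017816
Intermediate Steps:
t(M, R) = 5/6 (t(M, R) = -10*(-1/12) = 5/6)
1/(E(t(I, -6)) - 5905) = 1/(292 - 5905) = 1/(-5613) = -1/5613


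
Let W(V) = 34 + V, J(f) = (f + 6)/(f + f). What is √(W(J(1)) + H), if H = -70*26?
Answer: I*√7130/2 ≈ 42.22*I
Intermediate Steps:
J(f) = (6 + f)/(2*f) (J(f) = (6 + f)/((2*f)) = (6 + f)*(1/(2*f)) = (6 + f)/(2*f))
H = -1820
√(W(J(1)) + H) = √((34 + (½)*(6 + 1)/1) - 1820) = √((34 + (½)*1*7) - 1820) = √((34 + 7/2) - 1820) = √(75/2 - 1820) = √(-3565/2) = I*√7130/2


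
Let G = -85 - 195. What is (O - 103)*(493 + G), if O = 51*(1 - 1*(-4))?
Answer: 32376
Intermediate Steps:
G = -280
O = 255 (O = 51*(1 + 4) = 51*5 = 255)
(O - 103)*(493 + G) = (255 - 103)*(493 - 280) = 152*213 = 32376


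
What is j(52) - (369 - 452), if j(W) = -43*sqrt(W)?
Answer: 83 - 86*sqrt(13) ≈ -227.08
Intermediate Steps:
j(52) - (369 - 452) = -86*sqrt(13) - (369 - 452) = -86*sqrt(13) - 1*(-83) = -86*sqrt(13) + 83 = 83 - 86*sqrt(13)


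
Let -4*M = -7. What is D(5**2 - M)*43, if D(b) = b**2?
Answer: 371907/16 ≈ 23244.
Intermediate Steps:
M = 7/4 (M = -1/4*(-7) = 7/4 ≈ 1.7500)
D(5**2 - M)*43 = (5**2 - 1*7/4)**2*43 = (25 - 7/4)**2*43 = (93/4)**2*43 = (8649/16)*43 = 371907/16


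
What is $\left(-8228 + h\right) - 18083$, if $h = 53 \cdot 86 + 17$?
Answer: $-21736$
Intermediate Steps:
$h = 4575$ ($h = 4558 + 17 = 4575$)
$\left(-8228 + h\right) - 18083 = \left(-8228 + 4575\right) - 18083 = -3653 - 18083 = -21736$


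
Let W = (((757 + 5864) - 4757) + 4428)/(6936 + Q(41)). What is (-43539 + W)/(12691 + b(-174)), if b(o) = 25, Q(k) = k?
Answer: -303765311/88719532 ≈ -3.4239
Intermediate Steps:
W = 6292/6977 (W = (((757 + 5864) - 4757) + 4428)/(6936 + 41) = ((6621 - 4757) + 4428)/6977 = (1864 + 4428)*(1/6977) = 6292*(1/6977) = 6292/6977 ≈ 0.90182)
(-43539 + W)/(12691 + b(-174)) = (-43539 + 6292/6977)/(12691 + 25) = -303765311/6977/12716 = -303765311/6977*1/12716 = -303765311/88719532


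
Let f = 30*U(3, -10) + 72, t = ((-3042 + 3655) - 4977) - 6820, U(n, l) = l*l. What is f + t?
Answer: -8112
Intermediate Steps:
U(n, l) = l**2
t = -11184 (t = (613 - 4977) - 6820 = -4364 - 6820 = -11184)
f = 3072 (f = 30*(-10)**2 + 72 = 30*100 + 72 = 3000 + 72 = 3072)
f + t = 3072 - 11184 = -8112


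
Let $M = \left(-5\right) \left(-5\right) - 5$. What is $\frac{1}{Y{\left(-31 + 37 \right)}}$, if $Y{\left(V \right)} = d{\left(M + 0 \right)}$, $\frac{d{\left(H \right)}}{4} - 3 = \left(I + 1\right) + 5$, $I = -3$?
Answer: $\frac{1}{24} \approx 0.041667$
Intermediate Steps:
$M = 20$ ($M = 25 - 5 = 20$)
$d{\left(H \right)} = 24$ ($d{\left(H \right)} = 12 + 4 \left(\left(-3 + 1\right) + 5\right) = 12 + 4 \left(-2 + 5\right) = 12 + 4 \cdot 3 = 12 + 12 = 24$)
$Y{\left(V \right)} = 24$
$\frac{1}{Y{\left(-31 + 37 \right)}} = \frac{1}{24}$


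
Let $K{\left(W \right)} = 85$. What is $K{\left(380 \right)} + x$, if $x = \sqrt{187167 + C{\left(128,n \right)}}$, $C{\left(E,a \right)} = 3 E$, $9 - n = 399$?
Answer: $85 + 3 \sqrt{20839} \approx 518.07$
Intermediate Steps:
$n = -390$ ($n = 9 - 399 = -390$)
$x = 3 \sqrt{20839}$ ($x = \sqrt{187167 + 3 \cdot 128} = \sqrt{187167 + 384} = \sqrt{187551} = 3 \sqrt{20839} \approx 433.07$)
$K{\left(380 \right)} + x = 85 + 3 \sqrt{20839}$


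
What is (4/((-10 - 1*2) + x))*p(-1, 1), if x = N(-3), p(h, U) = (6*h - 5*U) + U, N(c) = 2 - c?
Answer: 40/7 ≈ 5.7143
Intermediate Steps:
p(h, U) = -4*U + 6*h (p(h, U) = (-5*U + 6*h) + U = -4*U + 6*h)
x = 5 (x = 2 - 1*(-3) = 2 + 3 = 5)
(4/((-10 - 1*2) + x))*p(-1, 1) = (4/((-10 - 1*2) + 5))*(-4*1 + 6*(-1)) = (4/((-10 - 2) + 5))*(-4 - 6) = (4/(-12 + 5))*(-10) = (4/(-7))*(-10) = (4*(-⅐))*(-10) = -4/7*(-10) = 40/7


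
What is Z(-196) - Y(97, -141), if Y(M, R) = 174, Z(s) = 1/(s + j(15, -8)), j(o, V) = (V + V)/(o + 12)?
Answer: -923619/5308 ≈ -174.01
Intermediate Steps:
j(o, V) = 2*V/(12 + o) (j(o, V) = (2*V)/(12 + o) = 2*V/(12 + o))
Z(s) = 1/(-16/27 + s) (Z(s) = 1/(s + 2*(-8)/(12 + 15)) = 1/(s + 2*(-8)/27) = 1/(s + 2*(-8)*(1/27)) = 1/(s - 16/27) = 1/(-16/27 + s))
Z(-196) - Y(97, -141) = 27/(-16 + 27*(-196)) - 1*174 = 27/(-16 - 5292) - 174 = 27/(-5308) - 174 = 27*(-1/5308) - 174 = -27/5308 - 174 = -923619/5308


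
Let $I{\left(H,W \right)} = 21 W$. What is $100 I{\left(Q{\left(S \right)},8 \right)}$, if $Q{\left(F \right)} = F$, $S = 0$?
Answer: $16800$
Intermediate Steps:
$100 I{\left(Q{\left(S \right)},8 \right)} = 100 \cdot 21 \cdot 8 = 100 \cdot 168 = 16800$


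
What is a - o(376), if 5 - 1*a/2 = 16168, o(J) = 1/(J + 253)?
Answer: -20333055/629 ≈ -32326.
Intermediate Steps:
o(J) = 1/(253 + J)
a = -32326 (a = 10 - 2*16168 = 10 - 32336 = -32326)
a - o(376) = -32326 - 1/(253 + 376) = -32326 - 1/629 = -20333055/629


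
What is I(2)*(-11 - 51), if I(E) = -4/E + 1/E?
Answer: 93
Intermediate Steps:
I(E) = -3/E (I(E) = -4/E + 1/E = -3/E)
I(2)*(-11 - 51) = (-3/2)*(-11 - 51) = -3*1/2*(-62) = -3/2*(-62) = 93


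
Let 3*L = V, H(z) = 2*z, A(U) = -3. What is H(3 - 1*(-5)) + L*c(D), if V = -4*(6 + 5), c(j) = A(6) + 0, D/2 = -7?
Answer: 60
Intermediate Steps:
D = -14 (D = 2*(-7) = -14)
c(j) = -3 (c(j) = -3 + 0 = -3)
V = -44 (V = -4*11 = -44)
L = -44/3 (L = (⅓)*(-44) = -44/3 ≈ -14.667)
H(3 - 1*(-5)) + L*c(D) = 2*(3 - 1*(-5)) - 44/3*(-3) = 2*(3 + 5) + 44 = 2*8 + 44 = 16 + 44 = 60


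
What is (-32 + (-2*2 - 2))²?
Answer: 1444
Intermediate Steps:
(-32 + (-2*2 - 2))² = (-32 + (-4 - 2))² = (-32 - 6)² = (-38)² = 1444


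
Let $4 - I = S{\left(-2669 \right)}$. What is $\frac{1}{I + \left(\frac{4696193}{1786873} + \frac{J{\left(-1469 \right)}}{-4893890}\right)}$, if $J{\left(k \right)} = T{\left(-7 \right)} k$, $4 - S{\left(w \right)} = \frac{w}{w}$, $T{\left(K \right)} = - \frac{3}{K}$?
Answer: $\frac{61213319341790}{222099757816491} \approx 0.27561$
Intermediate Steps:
$S{\left(w \right)} = 3$ ($S{\left(w \right)} = 4 - \frac{w}{w} = 4 - 1 = 3$)
$I = 1$ ($I = 4 - 3 = 1$)
$J{\left(k \right)} = \frac{3 k}{7}$ ($J{\left(k \right)} = - \frac{3}{-7} k = \left(-3\right) \left(- \frac{1}{7}\right) k = \frac{3 k}{7}$)
$\frac{1}{I + \left(\frac{4696193}{1786873} + \frac{J{\left(-1469 \right)}}{-4893890}\right)} = \frac{1}{1 + \left(\frac{4696193}{1786873} + \frac{\frac{3}{7} \left(-1469\right)}{-4893890}\right)} = \frac{1}{1 + \left(4696193 \cdot \frac{1}{1786873} - - \frac{4407}{34257230}\right)} = \frac{1}{1 + \left(\frac{4696193}{1786873} + \frac{4407}{34257230}\right)} = \frac{1}{1 + \frac{160886438474701}{61213319341790}} = \frac{1}{\frac{222099757816491}{61213319341790}} = \frac{61213319341790}{222099757816491}$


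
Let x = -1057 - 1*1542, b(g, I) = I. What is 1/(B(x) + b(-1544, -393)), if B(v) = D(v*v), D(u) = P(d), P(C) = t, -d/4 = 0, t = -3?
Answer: -1/396 ≈ -0.0025253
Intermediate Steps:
d = 0 (d = -4*0 = 0)
P(C) = -3
x = -2599 (x = -1057 - 1542 = -2599)
D(u) = -3
B(v) = -3
1/(B(x) + b(-1544, -393)) = 1/(-3 - 393) = 1/(-396) = -1/396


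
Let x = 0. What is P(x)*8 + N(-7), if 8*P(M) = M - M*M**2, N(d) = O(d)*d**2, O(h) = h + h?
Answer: -686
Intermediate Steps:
O(h) = 2*h
N(d) = 2*d**3 (N(d) = (2*d)*d**2 = 2*d**3)
P(M) = -M**3/8 + M/8 (P(M) = (M - M*M**2)/8 = (M - M**3)/8 = -M**3/8 + M/8)
P(x)*8 + N(-7) = ((1/8)*0*(1 - 1*0**2))*8 + 2*(-7)**3 = ((1/8)*0*(1 - 1*0))*8 + 2*(-343) = ((1/8)*0*(1 + 0))*8 - 686 = ((1/8)*0*1)*8 - 686 = 0*8 - 686 = 0 - 686 = -686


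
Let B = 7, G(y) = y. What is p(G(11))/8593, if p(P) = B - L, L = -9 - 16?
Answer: 32/8593 ≈ 0.0037240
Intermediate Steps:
L = -25
p(P) = 32 (p(P) = 7 - 1*(-25) = 7 + 25 = 32)
p(G(11))/8593 = 32/8593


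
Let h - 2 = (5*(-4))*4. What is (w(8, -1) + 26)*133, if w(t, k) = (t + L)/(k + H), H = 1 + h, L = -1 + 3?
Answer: 134197/39 ≈ 3440.9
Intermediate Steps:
h = -78 (h = 2 + (5*(-4))*4 = 2 - 20*4 = 2 - 80 = -78)
L = 2
H = -77 (H = 1 - 78 = -77)
w(t, k) = (2 + t)/(-77 + k) (w(t, k) = (t + 2)/(k - 77) = (2 + t)/(-77 + k))
(w(8, -1) + 26)*133 = ((2 + 8)/(-77 - 1) + 26)*133 = (10/(-78) + 26)*133 = (-1/78*10 + 26)*133 = (-5/39 + 26)*133 = (1009/39)*133 = 134197/39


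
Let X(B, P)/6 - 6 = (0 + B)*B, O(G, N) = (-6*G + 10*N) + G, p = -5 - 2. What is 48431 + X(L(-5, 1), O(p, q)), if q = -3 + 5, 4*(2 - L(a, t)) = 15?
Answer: 387883/8 ≈ 48485.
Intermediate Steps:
L(a, t) = -7/4 (L(a, t) = 2 - 1/4*15 = 2 - 15/4 = -7/4)
p = -7
q = 2
O(G, N) = -5*G + 10*N
X(B, P) = 36 + 6*B**2 (X(B, P) = 36 + 6*((0 + B)*B) = 36 + 6*(B*B) = 36 + 6*B**2)
48431 + X(L(-5, 1), O(p, q)) = 48431 + (36 + 6*(-7/4)**2) = 48431 + (36 + 6*(49/16)) = 48431 + (36 + 147/8) = 48431 + 435/8 = 387883/8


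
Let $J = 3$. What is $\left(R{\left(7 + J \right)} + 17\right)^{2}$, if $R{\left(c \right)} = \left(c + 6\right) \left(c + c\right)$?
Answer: $113569$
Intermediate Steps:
$R{\left(c \right)} = 2 c \left(6 + c\right)$ ($R{\left(c \right)} = \left(6 + c\right) 2 c = 2 c \left(6 + c\right)$)
$\left(R{\left(7 + J \right)} + 17\right)^{2} = \left(2 \left(7 + 3\right) \left(6 + \left(7 + 3\right)\right) + 17\right)^{2} = \left(2 \cdot 10 \left(6 + 10\right) + 17\right)^{2} = \left(2 \cdot 10 \cdot 16 + 17\right)^{2} = \left(320 + 17\right)^{2} = 337^{2} = 113569$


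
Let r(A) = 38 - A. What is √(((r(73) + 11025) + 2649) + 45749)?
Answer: 14*√303 ≈ 243.70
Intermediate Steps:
√(((r(73) + 11025) + 2649) + 45749) = √((((38 - 1*73) + 11025) + 2649) + 45749) = √((((38 - 73) + 11025) + 2649) + 45749) = √(((-35 + 11025) + 2649) + 45749) = √((10990 + 2649) + 45749) = √(13639 + 45749) = √59388 = 14*√303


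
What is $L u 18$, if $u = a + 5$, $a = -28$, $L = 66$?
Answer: $-27324$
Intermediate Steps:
$u = -23$ ($u = -28 + 5 = -23$)
$L u 18 = 66 \left(-23\right) 18 = \left(-1518\right) 18 = -27324$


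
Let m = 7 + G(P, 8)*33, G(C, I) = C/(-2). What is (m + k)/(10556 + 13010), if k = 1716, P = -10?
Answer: 944/11783 ≈ 0.080115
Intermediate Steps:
G(C, I) = -C/2 (G(C, I) = C*(-½) = -C/2)
m = 172 (m = 7 - ½*(-10)*33 = 7 + 5*33 = 7 + 165 = 172)
(m + k)/(10556 + 13010) = (172 + 1716)/(10556 + 13010) = 1888/23566 = 1888*(1/23566) = 944/11783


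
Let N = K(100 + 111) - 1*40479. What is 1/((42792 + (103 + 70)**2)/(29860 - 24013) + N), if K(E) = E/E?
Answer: -5847/236602145 ≈ -2.4712e-5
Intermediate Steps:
K(E) = 1
N = -40478 (N = 1 - 1*40479 = 1 - 40479 = -40478)
1/((42792 + (103 + 70)**2)/(29860 - 24013) + N) = 1/((42792 + (103 + 70)**2)/(29860 - 24013) - 40478) = 1/((42792 + 173**2)/5847 - 40478) = 1/((42792 + 29929)*(1/5847) - 40478) = 1/(72721*(1/5847) - 40478) = 1/(72721/5847 - 40478) = 1/(-236602145/5847) = -5847/236602145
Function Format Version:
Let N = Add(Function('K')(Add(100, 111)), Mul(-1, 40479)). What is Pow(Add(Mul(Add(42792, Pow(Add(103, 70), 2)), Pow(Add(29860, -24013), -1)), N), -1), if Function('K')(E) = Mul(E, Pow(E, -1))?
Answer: Rational(-5847, 236602145) ≈ -2.4712e-5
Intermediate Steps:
Function('K')(E) = 1
N = -40478 (N = Add(1, Mul(-1, 40479)) = Add(1, -40479) = -40478)
Pow(Add(Mul(Add(42792, Pow(Add(103, 70), 2)), Pow(Add(29860, -24013), -1)), N), -1) = Pow(Add(Mul(Add(42792, Pow(Add(103, 70), 2)), Pow(Add(29860, -24013), -1)), -40478), -1) = Pow(Add(Mul(Add(42792, Pow(173, 2)), Pow(5847, -1)), -40478), -1) = Pow(Add(Mul(Add(42792, 29929), Rational(1, 5847)), -40478), -1) = Pow(Add(Mul(72721, Rational(1, 5847)), -40478), -1) = Pow(Add(Rational(72721, 5847), -40478), -1) = Pow(Rational(-236602145, 5847), -1) = Rational(-5847, 236602145)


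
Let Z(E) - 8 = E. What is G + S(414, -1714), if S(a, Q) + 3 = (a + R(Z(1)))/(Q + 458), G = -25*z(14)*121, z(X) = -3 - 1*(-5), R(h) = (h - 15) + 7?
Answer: -7602983/1256 ≈ -6053.3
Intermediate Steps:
Z(E) = 8 + E
R(h) = -8 + h (R(h) = (-15 + h) + 7 = -8 + h)
z(X) = 2 (z(X) = -3 + 5 = 2)
G = -6050 (G = -25*2*121 = -50*121 = -6050)
S(a, Q) = -3 + (1 + a)/(458 + Q) (S(a, Q) = -3 + (a + (-8 + (8 + 1)))/(Q + 458) = -3 + (a + (-8 + 9))/(458 + Q) = -3 + (a + 1)/(458 + Q) = -3 + (1 + a)/(458 + Q))
G + S(414, -1714) = -6050 + (-1373 + 414 - 3*(-1714))/(458 - 1714) = -6050 + (-1373 + 414 + 5142)/(-1256) = -6050 - 1/1256*4183 = -6050 - 4183/1256 = -7602983/1256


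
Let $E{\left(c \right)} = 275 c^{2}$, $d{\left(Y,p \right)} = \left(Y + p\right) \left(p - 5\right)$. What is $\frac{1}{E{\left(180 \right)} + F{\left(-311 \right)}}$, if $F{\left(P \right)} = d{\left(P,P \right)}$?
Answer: $\frac{1}{9106552} \approx 1.0981 \cdot 10^{-7}$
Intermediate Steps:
$d{\left(Y,p \right)} = \left(-5 + p\right) \left(Y + p\right)$ ($d{\left(Y,p \right)} = \left(Y + p\right) \left(-5 + p\right) = \left(-5 + p\right) \left(Y + p\right)$)
$F{\left(P \right)} = - 10 P + 2 P^{2}$ ($F{\left(P \right)} = P^{2} - 5 P - 5 P + P P = P^{2} - 5 P - 5 P + P^{2} = - 10 P + 2 P^{2}$)
$\frac{1}{E{\left(180 \right)} + F{\left(-311 \right)}} = \frac{1}{275 \cdot 180^{2} + 2 \left(-311\right) \left(-5 - 311\right)} = \frac{1}{275 \cdot 32400 + 2 \left(-311\right) \left(-316\right)} = \frac{1}{8910000 + 196552} = \frac{1}{9106552}$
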